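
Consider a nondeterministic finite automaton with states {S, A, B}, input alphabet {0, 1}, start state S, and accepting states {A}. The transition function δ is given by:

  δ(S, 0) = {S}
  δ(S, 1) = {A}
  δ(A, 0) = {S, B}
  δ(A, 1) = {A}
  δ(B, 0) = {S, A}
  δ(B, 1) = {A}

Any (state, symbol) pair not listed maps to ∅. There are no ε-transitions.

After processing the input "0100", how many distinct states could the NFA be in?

Start in {S}.
Read '0': {S} → {S}.
Read '1': {S} → {A}.
Read '0': {A} → {S, B}.
Read '0': {S, B} → {S, A}.
That set has 2 states.

2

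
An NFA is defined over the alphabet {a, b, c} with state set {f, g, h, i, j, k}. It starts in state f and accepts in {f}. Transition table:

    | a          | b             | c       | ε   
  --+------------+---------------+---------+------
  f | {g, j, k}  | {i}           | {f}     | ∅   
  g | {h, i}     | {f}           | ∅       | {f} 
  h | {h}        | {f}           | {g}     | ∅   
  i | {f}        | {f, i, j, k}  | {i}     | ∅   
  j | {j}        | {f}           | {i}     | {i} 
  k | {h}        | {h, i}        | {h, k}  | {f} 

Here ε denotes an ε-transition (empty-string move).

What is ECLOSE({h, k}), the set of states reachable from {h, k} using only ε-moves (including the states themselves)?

Begin with {h, k}.
ε-move k → f; add f.

{f, h, k}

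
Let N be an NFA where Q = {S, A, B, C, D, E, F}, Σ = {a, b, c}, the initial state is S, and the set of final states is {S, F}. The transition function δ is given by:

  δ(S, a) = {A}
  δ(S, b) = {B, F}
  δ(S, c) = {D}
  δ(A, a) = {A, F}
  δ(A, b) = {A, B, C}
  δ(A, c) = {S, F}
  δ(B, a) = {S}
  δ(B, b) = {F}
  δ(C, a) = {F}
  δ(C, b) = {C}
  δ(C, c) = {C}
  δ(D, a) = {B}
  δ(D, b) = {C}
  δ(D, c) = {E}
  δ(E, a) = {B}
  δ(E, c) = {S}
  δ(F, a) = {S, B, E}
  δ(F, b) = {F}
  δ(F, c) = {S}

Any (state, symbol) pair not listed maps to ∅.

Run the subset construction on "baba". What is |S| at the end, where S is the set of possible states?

3

Start in {S}.
Read 'b': S→{B, F}; now {B, F}.
Read 'a': B→{S}, F→{S, B, E}; now {S, B, E}.
Read 'b': S→{B, F}, B→{F}, E→∅; now {B, F}.
Read 'a': B→{S}, F→{S, B, E}; now {S, B, E}.
That set has 3 states.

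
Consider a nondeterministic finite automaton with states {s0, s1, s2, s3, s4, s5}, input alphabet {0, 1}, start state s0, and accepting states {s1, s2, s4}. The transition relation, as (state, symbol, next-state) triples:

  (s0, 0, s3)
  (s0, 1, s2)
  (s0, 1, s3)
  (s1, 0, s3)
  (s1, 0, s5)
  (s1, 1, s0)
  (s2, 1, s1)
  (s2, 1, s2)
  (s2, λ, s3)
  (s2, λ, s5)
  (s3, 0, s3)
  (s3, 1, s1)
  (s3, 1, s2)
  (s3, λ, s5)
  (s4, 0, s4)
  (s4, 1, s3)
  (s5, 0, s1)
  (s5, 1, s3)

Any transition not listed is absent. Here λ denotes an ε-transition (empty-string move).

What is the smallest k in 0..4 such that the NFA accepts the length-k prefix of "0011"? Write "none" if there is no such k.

2

Start in {s0}.
Read '0': {s0} → {s3, s5}.
Read '0': {s3, s5} → {s1, s3, s5}.
None of the earlier sets intersect F, but {s1, s3, s5} does.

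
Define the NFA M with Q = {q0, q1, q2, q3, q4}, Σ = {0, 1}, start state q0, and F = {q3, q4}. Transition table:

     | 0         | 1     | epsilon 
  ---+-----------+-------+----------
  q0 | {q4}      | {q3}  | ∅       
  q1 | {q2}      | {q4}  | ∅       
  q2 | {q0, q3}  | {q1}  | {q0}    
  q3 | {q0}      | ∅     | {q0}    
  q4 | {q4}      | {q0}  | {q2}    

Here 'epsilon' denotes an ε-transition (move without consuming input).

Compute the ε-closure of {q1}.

Begin with {q1}.
No ε-moves leave this set, so the closure equals the set itself.

{q1}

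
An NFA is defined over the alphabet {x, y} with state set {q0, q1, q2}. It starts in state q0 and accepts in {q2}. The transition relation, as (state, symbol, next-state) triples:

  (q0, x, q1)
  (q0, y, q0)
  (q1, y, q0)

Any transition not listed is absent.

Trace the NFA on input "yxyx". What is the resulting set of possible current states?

{q1}

Start in {q0}.
Read 'y': {q0} → {q0}.
Read 'x': {q0} → {q1}.
Read 'y': {q1} → {q0}.
Read 'x': {q0} → {q1}.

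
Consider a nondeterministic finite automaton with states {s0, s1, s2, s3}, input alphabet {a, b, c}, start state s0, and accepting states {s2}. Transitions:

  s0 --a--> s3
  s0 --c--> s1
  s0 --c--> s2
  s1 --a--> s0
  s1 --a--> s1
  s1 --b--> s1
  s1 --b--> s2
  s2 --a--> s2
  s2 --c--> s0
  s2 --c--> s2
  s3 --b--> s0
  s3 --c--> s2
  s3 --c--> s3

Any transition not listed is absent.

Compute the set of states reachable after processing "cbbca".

Start in {s0}.
Read 'c': s0→{s1, s2}; now {s1, s2}.
Read 'b': s1→{s1, s2}, s2→∅; now {s1, s2}.
Read 'b': s1→{s1, s2}, s2→∅; now {s1, s2}.
Read 'c': s1→∅, s2→{s0, s2}; now {s0, s2}.
Read 'a': s0→{s3}, s2→{s2}; now {s2, s3}.

{s2, s3}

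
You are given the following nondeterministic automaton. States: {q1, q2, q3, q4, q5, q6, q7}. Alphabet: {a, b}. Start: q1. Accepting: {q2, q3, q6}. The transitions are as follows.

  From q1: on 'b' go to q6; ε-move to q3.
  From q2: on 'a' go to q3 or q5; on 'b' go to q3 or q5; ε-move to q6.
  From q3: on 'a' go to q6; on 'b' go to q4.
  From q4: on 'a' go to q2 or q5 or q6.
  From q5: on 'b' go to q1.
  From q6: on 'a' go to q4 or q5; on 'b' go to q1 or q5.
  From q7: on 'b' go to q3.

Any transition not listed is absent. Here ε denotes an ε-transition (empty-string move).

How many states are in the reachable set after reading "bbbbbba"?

Start: ε-closure({q1}) = {q1, q3}.
Read 'b': {q1, q3} → {q4, q6}.
Read 'b': {q4, q6} → {q1, q3, q5}.
Read 'b': {q1, q3, q5} → {q1, q3, q4, q6}.
Read 'b': {q1, q3, q4, q6} → {q1, q3, q4, q5, q6}.
Read 'b': {q1, q3, q4, q5, q6} → {q1, q3, q4, q5, q6}.
Read 'b': {q1, q3, q4, q5, q6} → {q1, q3, q4, q5, q6}.
Read 'a': {q1, q3, q4, q5, q6} → {q2, q4, q5, q6}.
That set has 4 states.

4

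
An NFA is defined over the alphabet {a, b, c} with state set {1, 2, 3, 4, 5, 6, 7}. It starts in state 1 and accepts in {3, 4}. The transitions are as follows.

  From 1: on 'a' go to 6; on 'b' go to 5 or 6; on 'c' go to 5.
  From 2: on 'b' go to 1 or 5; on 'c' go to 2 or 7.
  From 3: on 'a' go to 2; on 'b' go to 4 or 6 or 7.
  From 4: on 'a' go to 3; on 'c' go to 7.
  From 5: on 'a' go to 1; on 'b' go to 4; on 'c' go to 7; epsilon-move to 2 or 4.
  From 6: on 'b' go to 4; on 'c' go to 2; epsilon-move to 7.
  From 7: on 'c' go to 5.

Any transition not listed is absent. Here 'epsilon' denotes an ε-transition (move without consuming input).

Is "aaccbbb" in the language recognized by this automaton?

No

Start in {1}.
Read 'a': {1} → {6, 7}.
Read 'a': {6, 7} → ∅.
The set is empty and remains empty for the remaining 5 symbols.
The final set ∅ contains no accepting state.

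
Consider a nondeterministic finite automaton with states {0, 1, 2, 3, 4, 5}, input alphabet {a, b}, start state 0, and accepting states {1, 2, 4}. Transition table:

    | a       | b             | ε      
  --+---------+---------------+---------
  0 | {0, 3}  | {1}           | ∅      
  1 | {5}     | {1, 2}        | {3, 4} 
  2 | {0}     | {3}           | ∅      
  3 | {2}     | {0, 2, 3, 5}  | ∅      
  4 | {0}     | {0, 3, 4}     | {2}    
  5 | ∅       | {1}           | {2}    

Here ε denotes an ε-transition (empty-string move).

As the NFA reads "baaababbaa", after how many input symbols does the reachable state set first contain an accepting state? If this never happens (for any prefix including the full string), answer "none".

1

Start in {0}.
Read 'b': {0} → {1, 2, 3, 4}.
None of the earlier sets intersect F, but {1, 2, 3, 4} does.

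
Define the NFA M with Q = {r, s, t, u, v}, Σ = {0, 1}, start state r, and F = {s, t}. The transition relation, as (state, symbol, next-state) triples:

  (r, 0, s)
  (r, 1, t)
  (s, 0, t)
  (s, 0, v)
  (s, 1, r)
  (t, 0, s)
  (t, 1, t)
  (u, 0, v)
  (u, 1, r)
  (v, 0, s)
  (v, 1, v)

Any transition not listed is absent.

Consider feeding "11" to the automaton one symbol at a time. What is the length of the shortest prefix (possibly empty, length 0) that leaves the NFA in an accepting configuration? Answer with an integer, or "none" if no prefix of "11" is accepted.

Start in {r}.
Read '1': {r} → {t}.
None of the earlier sets intersect F, but {t} does.

1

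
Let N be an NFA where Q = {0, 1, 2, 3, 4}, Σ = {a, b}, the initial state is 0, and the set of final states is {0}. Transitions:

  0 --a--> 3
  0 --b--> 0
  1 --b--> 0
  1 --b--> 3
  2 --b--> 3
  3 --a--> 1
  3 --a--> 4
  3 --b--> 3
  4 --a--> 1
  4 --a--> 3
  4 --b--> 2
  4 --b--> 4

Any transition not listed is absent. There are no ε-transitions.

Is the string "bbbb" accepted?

Yes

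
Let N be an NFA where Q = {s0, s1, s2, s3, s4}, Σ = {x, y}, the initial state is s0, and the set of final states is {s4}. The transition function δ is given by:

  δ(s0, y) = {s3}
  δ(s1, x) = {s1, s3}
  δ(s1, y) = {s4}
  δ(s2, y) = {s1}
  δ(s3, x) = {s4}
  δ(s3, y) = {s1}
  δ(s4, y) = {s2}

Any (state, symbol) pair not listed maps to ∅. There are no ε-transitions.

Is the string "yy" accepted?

No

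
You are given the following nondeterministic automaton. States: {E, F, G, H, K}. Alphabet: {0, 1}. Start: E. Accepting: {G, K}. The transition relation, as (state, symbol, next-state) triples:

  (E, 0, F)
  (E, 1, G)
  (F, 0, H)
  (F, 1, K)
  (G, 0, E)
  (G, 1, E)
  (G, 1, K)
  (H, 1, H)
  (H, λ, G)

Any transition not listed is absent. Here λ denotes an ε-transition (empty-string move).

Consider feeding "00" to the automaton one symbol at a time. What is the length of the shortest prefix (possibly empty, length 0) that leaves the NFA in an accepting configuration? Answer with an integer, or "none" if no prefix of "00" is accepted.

2

Start in {E}.
Read '0': {E} → {F}.
Read '0': {F} → {G, H}.
None of the earlier sets intersect F, but {G, H} does.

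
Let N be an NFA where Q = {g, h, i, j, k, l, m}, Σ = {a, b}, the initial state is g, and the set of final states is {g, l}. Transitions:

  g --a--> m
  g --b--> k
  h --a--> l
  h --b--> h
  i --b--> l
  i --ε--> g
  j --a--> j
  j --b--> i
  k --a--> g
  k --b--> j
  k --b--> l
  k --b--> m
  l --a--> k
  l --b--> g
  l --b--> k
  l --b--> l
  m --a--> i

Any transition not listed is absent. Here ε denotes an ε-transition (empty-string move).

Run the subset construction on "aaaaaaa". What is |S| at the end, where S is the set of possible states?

1

Start in {g}.
Read 'a': g→{m}; now {m}.
Read 'a': m→{i}; union {i}; ε-closure = {g, i}.
Read 'a': g→{m}, i→∅; now {m}.
Read 'a': m→{i}; union {i}; ε-closure = {g, i}.
Read 'a': g→{m}, i→∅; now {m}.
Read 'a': m→{i}; union {i}; ε-closure = {g, i}.
Read 'a': g→{m}, i→∅; now {m}.
That set has 1 state.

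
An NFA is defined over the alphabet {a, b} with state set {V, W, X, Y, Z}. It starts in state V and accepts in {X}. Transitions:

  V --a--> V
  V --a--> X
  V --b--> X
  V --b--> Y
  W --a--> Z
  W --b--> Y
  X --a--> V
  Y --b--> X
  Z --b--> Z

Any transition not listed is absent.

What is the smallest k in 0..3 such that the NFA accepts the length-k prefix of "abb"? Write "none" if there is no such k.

Start in {V}.
Read 'a': V→{V, X}; now {V, X}.
None of the earlier sets intersect F, but {V, X} does.

1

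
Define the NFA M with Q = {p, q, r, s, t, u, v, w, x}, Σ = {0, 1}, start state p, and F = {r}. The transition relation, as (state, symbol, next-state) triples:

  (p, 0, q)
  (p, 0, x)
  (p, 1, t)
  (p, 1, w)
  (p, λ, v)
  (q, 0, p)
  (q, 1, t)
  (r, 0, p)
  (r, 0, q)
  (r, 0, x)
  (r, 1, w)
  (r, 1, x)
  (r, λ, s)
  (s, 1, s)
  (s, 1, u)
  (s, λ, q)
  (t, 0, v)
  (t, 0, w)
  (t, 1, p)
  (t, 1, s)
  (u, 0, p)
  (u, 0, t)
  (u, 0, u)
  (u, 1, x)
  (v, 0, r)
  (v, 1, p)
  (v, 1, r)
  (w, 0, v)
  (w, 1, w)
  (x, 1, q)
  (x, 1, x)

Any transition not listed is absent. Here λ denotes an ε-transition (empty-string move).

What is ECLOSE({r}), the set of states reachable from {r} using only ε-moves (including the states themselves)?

Begin with {r}.
ε-move r → s; add s.
ε-move s → q; add q.

{q, r, s}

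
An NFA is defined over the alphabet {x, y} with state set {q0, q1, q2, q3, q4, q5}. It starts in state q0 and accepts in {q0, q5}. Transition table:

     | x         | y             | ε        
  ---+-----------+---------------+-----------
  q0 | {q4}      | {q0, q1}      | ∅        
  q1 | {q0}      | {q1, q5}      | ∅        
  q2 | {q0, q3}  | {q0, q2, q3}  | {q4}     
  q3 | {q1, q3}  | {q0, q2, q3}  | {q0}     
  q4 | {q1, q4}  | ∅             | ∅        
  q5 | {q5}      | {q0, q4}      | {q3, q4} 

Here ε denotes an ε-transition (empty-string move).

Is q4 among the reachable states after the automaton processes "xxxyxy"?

Yes

Start in {q0}.
Read 'x': q0→{q4}; now {q4}.
Read 'x': q4→{q1, q4}; now {q1, q4}.
Read 'x': q1→{q0}, q4→{q1, q4}; now {q0, q1, q4}.
Read 'y': q0→{q0, q1}, q1→{q1, q5}, q4→∅; union {q0, q1, q5}; ε-closure = {q0, q1, q3, q4, q5}.
Read 'x': q0→{q4}, q1→{q0}, q3→{q1, q3}, q4→{q1, q4}, q5→{q5}; now {q0, q1, q3, q4, q5}.
Read 'y': q0→{q0, q1}, q1→{q1, q5}, q3→{q0, q2, q3}, q4→∅, q5→{q0, q4}; now {q0, q1, q2, q3, q4, q5}.
State q4 is in {q0, q1, q2, q3, q4, q5}.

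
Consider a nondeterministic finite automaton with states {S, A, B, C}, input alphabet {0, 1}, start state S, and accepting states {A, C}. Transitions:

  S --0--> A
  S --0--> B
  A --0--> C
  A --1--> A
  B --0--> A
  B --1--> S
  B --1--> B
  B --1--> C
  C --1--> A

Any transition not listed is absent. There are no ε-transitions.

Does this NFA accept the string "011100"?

Start in {S}.
Read '0': S→{A, B}; now {A, B}.
Read '1': A→{A}, B→{S, B, C}; now {S, A, B, C}.
Read '1': S→∅, A→{A}, B→{S, B, C}, C→{A}; now {S, A, B, C}.
Read '1': S→∅, A→{A}, B→{S, B, C}, C→{A}; now {S, A, B, C}.
Read '0': S→{A, B}, A→{C}, B→{A}, C→∅; now {A, B, C}.
Read '0': A→{C}, B→{A}, C→∅; now {A, C}.
The final set {A, C} contains the accepting states A, C.

Yes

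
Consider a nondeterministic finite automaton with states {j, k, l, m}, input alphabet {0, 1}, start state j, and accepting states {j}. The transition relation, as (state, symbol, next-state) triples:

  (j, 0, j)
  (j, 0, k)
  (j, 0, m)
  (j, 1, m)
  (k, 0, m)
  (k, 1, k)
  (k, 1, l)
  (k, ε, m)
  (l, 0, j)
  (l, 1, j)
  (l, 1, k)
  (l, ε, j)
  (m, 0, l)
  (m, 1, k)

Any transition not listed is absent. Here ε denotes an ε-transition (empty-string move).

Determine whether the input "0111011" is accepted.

Yes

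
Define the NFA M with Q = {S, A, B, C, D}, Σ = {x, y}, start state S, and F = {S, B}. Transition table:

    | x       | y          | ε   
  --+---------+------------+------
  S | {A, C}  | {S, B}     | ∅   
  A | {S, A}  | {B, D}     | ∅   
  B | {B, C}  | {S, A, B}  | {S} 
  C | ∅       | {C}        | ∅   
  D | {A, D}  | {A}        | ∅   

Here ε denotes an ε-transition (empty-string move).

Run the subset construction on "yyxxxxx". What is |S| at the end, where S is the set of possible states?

Start in {S}.
Read 'y': {S} → {S, B}.
Read 'y': {S, B} → {S, A, B}.
Read 'x': {S, A, B} → {S, A, B, C}.
Read 'x': {S, A, B, C} → {S, A, B, C}.
Read 'x': {S, A, B, C} → {S, A, B, C}.
Read 'x': {S, A, B, C} → {S, A, B, C}.
Read 'x': {S, A, B, C} → {S, A, B, C}.
That set has 4 states.

4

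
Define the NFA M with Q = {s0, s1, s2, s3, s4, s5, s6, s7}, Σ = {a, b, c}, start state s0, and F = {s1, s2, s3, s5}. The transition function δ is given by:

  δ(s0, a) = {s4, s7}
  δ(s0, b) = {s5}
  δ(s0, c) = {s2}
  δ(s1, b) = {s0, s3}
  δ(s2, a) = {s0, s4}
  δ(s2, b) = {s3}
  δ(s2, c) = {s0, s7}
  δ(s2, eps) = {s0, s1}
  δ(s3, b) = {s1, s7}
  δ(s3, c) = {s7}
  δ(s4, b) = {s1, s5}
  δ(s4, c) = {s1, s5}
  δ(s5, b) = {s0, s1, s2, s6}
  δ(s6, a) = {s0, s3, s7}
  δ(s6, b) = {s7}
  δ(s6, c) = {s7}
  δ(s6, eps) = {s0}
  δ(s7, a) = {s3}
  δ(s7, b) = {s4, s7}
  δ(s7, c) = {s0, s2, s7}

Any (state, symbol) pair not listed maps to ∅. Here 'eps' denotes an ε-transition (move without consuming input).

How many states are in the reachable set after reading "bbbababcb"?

5

Start in {s0}.
Read 'b': {s0} → {s5}.
Read 'b': {s5} → {s0, s1, s2, s6}.
Read 'b': {s0, s1, s2, s6} → {s0, s3, s5, s7}.
Read 'a': {s0, s3, s5, s7} → {s3, s4, s7}.
Read 'b': {s3, s4, s7} → {s1, s4, s5, s7}.
Read 'a': {s1, s4, s5, s7} → {s3}.
Read 'b': {s3} → {s1, s7}.
Read 'c': {s1, s7} → {s0, s1, s2, s7}.
Read 'b': {s0, s1, s2, s7} → {s0, s3, s4, s5, s7}.
That set has 5 states.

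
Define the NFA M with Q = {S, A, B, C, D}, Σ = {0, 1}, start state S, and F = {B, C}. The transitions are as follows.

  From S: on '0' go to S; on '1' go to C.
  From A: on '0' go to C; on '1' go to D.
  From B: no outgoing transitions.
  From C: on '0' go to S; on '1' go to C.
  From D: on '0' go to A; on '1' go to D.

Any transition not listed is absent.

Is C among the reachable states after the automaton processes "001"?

Start in {S}.
Read '0': {S} → {S}.
Read '0': {S} → {S}.
Read '1': {S} → {C}.
State C is in {C}.

Yes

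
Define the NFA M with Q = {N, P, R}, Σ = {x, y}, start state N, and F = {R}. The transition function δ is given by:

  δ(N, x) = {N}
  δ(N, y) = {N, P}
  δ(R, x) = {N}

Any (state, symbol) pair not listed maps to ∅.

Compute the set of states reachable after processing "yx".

{N}

Start in {N}.
Read 'y': N→{N, P}; now {N, P}.
Read 'x': N→{N}, P→∅; now {N}.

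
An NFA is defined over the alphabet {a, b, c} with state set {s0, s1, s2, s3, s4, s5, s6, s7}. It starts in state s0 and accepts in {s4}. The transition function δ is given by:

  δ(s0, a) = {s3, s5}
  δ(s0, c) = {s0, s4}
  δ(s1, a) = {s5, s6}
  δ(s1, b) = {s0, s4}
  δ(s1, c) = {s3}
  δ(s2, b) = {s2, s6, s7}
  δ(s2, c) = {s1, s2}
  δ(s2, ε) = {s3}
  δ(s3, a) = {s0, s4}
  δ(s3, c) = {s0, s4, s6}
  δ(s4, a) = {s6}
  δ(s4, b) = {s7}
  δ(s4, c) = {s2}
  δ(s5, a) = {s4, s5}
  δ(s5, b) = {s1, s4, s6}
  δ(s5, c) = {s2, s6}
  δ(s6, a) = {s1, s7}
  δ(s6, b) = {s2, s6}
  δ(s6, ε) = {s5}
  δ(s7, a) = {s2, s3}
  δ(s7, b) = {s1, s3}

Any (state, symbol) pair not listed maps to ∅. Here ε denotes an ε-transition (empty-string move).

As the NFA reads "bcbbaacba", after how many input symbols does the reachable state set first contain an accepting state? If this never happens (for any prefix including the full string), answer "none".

none

Start in {s0}.
Read 'b': {s0} → ∅.
The set is empty and remains empty for the remaining 8 symbols.
No reachable set along the way intersects F.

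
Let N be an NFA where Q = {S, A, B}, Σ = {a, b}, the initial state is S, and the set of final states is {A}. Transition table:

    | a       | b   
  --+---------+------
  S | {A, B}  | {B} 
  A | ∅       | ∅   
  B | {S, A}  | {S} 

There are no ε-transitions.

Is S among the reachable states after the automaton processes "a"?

No

Start in {S}.
Read 'a': {S} → {A, B}.
State S is not in {A, B}.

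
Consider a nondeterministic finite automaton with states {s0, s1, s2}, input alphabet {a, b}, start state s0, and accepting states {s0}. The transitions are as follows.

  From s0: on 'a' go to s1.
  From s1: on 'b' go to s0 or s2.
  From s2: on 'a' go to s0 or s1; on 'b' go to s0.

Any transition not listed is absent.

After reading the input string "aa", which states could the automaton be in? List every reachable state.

∅

Start in {s0}.
Read 'a': {s0} → {s1}.
Read 'a': {s1} → ∅.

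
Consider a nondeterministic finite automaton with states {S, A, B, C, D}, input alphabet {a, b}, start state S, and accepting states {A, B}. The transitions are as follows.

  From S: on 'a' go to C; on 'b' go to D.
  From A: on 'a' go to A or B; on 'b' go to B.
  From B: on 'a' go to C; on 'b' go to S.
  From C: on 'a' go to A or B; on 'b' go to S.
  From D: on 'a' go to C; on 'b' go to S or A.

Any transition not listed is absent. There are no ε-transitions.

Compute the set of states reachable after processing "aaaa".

Start in {S}.
Read 'a': {S} → {C}.
Read 'a': {C} → {A, B}.
Read 'a': {A, B} → {A, B, C}.
Read 'a': {A, B, C} → {A, B, C}.

{A, B, C}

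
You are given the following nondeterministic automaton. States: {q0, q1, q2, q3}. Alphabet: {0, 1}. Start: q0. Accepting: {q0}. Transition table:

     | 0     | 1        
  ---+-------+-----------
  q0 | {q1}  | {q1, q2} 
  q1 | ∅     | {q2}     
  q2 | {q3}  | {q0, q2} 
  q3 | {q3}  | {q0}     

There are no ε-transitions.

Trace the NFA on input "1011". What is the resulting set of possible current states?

{q1, q2}

Start in {q0}.
Read '1': q0→{q1, q2}; now {q1, q2}.
Read '0': q1→∅, q2→{q3}; now {q3}.
Read '1': q3→{q0}; now {q0}.
Read '1': q0→{q1, q2}; now {q1, q2}.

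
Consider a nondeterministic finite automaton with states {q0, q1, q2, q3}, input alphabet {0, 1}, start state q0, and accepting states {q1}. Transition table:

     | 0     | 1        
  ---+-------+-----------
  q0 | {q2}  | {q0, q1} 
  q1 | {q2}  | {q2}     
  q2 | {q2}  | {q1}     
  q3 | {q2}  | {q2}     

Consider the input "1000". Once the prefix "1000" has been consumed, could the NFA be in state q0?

Start in {q0}.
Read '1': {q0} → {q0, q1}.
Read '0': {q0, q1} → {q2}.
Read '0': {q2} → {q2}.
Read '0': {q2} → {q2}.
State q0 is not in {q2}.

No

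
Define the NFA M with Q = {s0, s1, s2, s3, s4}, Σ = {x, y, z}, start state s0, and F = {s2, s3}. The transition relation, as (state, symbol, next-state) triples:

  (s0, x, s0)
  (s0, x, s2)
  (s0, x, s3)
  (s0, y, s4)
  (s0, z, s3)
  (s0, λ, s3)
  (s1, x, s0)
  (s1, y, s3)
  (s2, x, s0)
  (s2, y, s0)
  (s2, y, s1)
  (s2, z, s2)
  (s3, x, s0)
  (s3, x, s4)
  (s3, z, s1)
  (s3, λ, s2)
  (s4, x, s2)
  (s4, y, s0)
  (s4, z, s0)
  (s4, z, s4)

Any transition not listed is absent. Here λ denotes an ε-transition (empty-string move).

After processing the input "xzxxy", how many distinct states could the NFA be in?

Start: ε-closure({s0}) = {s0, s2, s3}.
Read 'x': s0→{s0, s2, s3}, s2→{s0}, s3→{s0, s4}; now {s0, s2, s3, s4}.
Read 'z': s0→{s3}, s2→{s2}, s3→{s1}, s4→{s0, s4}; now {s0, s1, s2, s3, s4}.
Read 'x': s0→{s0, s2, s3}, s1→{s0}, s2→{s0}, s3→{s0, s4}, s4→{s2}; now {s0, s2, s3, s4}.
Read 'x': s0→{s0, s2, s3}, s2→{s0}, s3→{s0, s4}, s4→{s2}; now {s0, s2, s3, s4}.
Read 'y': s0→{s4}, s2→{s0, s1}, s3→∅, s4→{s0}; union {s0, s1, s4}; ε-closure = {s0, s1, s2, s3, s4}.
That set has 5 states.

5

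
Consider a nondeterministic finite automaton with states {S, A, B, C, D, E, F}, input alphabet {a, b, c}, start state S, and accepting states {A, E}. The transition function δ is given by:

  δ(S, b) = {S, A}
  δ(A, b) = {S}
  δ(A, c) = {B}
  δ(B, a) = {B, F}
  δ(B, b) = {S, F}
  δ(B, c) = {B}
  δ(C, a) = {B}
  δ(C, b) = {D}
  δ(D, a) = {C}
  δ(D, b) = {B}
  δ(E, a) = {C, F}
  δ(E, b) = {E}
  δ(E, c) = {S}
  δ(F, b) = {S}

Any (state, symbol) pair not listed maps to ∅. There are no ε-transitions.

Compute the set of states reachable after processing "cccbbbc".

Start in {S}.
Read 'c': S→∅; now ∅.
The set is empty and remains empty for the remaining 6 symbols.

∅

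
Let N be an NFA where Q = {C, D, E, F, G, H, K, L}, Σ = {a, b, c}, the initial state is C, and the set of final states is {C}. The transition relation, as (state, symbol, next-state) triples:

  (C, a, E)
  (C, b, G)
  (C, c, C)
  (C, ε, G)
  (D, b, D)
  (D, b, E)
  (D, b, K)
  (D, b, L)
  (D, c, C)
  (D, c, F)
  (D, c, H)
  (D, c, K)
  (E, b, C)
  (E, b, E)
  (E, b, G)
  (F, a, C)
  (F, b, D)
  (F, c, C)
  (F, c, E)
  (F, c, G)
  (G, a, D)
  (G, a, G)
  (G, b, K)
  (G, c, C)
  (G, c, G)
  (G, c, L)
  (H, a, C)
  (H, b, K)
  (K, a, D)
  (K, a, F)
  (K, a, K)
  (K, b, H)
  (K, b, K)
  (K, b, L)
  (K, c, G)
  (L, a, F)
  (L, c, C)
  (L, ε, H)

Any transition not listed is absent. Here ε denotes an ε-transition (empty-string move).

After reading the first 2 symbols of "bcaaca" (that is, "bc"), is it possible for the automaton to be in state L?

Yes

Start: ε-closure({C}) = {C, G}.
Read 'b': {C, G} → {G, K}.
Read 'c': {G, K} → {C, G, H, L}.
State L is in {C, G, H, L}.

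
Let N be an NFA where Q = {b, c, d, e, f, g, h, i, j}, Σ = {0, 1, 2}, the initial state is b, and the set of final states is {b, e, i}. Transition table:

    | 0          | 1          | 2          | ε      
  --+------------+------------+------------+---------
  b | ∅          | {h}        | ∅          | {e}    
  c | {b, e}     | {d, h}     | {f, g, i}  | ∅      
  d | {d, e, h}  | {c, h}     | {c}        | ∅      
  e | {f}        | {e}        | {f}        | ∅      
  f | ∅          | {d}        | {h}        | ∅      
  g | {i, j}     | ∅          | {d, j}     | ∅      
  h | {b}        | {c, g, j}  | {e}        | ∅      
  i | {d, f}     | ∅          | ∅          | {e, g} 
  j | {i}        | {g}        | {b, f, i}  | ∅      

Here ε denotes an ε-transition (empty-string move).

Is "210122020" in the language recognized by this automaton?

Yes

Start: ε-closure({b}) = {b, e}.
Read '2': {b, e} → {f}.
Read '1': {f} → {d}.
Read '0': {d} → {d, e, h}.
Read '1': {d, e, h} → {c, e, g, h, j}.
Read '2': {c, e, g, h, j} → {b, d, e, f, g, i, j}.
Read '2': {b, d, e, f, g, i, j} → {b, c, d, e, f, g, h, i, j}.
Read '0': {b, c, d, e, f, g, h, i, j} → {b, d, e, f, g, h, i, j}.
Read '2': {b, d, e, f, g, h, i, j} → {b, c, d, e, f, g, h, i, j}.
Read '0': {b, c, d, e, f, g, h, i, j} → {b, d, e, f, g, h, i, j}.
The final set {b, d, e, f, g, h, i, j} contains the accepting states b, e, i.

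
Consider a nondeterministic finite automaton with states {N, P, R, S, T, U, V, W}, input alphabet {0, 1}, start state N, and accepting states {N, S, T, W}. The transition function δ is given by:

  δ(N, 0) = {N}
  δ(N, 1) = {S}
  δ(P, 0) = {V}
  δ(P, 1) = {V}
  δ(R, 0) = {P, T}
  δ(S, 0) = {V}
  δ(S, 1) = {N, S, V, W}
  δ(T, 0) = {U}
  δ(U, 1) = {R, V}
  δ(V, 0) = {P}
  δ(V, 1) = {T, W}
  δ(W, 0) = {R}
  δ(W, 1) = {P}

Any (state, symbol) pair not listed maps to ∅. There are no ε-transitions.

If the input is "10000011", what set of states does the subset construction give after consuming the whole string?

{P}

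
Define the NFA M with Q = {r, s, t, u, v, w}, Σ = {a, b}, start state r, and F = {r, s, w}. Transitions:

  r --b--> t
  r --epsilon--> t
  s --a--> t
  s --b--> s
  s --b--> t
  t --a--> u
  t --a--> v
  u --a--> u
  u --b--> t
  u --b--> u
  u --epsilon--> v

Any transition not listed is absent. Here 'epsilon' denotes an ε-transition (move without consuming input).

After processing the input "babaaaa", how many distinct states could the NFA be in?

Start: ε-closure({r}) = {r, t}.
Read 'b': r→{t}, t→∅; now {t}.
Read 'a': t→{u, v}; now {u, v}.
Read 'b': u→{t, u}, v→∅; union {t, u}; ε-closure = {t, u, v}.
Read 'a': t→{u, v}, u→{u}, v→∅; now {u, v}.
Read 'a': u→{u}, v→∅; union {u}; ε-closure = {u, v}.
Read 'a': u→{u}, v→∅; union {u}; ε-closure = {u, v}.
Read 'a': u→{u}, v→∅; union {u}; ε-closure = {u, v}.
That set has 2 states.

2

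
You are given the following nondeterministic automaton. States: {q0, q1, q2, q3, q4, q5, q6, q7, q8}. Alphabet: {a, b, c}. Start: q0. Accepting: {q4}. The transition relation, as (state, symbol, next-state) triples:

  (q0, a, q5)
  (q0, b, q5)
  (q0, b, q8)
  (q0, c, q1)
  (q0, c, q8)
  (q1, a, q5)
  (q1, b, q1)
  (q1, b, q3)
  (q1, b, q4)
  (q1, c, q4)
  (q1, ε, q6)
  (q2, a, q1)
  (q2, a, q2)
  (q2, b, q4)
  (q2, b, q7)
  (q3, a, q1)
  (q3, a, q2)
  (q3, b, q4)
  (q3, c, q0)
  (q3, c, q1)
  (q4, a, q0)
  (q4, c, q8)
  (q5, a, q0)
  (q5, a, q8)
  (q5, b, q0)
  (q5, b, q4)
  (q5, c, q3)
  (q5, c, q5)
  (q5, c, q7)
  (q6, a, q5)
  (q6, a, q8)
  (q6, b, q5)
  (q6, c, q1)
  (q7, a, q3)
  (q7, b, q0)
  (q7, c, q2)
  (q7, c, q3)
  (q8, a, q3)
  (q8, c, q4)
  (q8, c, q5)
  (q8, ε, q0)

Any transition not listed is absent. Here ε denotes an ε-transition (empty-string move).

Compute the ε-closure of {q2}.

{q2}

Begin with {q2}.
No ε-moves leave this set, so the closure equals the set itself.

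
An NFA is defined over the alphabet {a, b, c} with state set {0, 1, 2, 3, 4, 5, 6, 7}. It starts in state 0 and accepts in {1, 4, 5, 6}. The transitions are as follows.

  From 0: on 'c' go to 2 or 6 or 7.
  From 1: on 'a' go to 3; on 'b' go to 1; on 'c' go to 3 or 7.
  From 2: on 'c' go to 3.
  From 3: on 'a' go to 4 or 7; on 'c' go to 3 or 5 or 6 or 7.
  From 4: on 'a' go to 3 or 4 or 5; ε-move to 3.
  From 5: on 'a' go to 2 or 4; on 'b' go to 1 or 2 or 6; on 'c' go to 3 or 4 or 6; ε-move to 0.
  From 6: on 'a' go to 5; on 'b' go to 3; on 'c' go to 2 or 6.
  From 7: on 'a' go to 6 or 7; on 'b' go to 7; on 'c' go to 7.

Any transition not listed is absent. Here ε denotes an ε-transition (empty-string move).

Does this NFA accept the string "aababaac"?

Start in {0}.
Read 'a': {0} → ∅.
The set is empty and remains empty for the remaining 7 symbols.
The final set ∅ contains no accepting state.

No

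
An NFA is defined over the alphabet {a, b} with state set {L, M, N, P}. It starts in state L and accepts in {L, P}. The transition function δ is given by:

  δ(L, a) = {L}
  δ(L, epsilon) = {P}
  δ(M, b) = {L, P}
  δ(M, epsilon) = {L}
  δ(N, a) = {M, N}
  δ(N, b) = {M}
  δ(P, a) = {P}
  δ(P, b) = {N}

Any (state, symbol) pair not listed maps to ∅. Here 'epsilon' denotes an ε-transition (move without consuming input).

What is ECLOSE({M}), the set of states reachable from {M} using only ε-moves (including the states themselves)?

Begin with {M}.
ε-move M → L; add L.
ε-move L → P; add P.

{L, M, P}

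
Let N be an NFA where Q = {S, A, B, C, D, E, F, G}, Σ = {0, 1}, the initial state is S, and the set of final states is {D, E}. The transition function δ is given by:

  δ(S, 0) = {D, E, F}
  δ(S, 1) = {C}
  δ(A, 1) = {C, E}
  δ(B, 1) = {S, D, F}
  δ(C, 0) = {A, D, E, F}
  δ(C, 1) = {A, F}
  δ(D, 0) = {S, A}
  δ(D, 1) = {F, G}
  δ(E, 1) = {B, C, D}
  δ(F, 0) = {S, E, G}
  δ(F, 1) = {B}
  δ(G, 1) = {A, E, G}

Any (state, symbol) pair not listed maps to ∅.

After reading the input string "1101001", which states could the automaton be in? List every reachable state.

Start in {S}.
Read '1': S→{C}; now {C}.
Read '1': C→{A, F}; now {A, F}.
Read '0': A→∅, F→{S, E, G}; now {S, E, G}.
Read '1': S→{C}, E→{B, C, D}, G→{A, E, G}; now {A, B, C, D, E, G}.
Read '0': A→∅, B→∅, C→{A, D, E, F}, D→{S, A}, E→∅, G→∅; now {S, A, D, E, F}.
Read '0': S→{D, E, F}, A→∅, D→{S, A}, E→∅, F→{S, E, G}; now {S, A, D, E, F, G}.
Read '1': S→{C}, A→{C, E}, D→{F, G}, E→{B, C, D}, F→{B}, G→{A, E, G}; now {A, B, C, D, E, F, G}.

{A, B, C, D, E, F, G}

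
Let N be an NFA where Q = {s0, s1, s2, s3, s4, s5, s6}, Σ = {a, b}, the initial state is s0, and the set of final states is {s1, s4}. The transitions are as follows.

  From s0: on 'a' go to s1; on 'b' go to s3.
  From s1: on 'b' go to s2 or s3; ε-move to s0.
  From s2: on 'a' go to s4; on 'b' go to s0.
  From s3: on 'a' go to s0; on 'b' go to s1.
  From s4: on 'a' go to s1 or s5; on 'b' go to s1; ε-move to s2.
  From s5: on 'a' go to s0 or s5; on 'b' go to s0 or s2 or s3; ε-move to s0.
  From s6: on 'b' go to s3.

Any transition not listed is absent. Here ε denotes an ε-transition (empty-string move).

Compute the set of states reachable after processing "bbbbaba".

{s0, s2, s4}

Start in {s0}.
Read 'b': s0→{s3}; now {s3}.
Read 'b': s3→{s1}; union {s1}; ε-closure = {s0, s1}.
Read 'b': s0→{s3}, s1→{s2, s3}; now {s2, s3}.
Read 'b': s2→{s0}, s3→{s1}; now {s0, s1}.
Read 'a': s0→{s1}, s1→∅; union {s1}; ε-closure = {s0, s1}.
Read 'b': s0→{s3}, s1→{s2, s3}; now {s2, s3}.
Read 'a': s2→{s4}, s3→{s0}; union {s0, s4}; ε-closure = {s0, s2, s4}.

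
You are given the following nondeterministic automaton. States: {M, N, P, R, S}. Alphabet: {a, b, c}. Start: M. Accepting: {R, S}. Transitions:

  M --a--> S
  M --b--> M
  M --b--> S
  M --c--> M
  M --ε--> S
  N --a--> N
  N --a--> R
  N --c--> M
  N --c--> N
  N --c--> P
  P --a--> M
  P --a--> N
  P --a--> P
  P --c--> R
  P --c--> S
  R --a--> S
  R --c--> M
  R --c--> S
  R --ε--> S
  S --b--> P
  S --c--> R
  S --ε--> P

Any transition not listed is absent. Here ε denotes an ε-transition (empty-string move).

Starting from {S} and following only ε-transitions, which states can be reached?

{P, S}

Begin with {S}.
ε-move S → P; add P.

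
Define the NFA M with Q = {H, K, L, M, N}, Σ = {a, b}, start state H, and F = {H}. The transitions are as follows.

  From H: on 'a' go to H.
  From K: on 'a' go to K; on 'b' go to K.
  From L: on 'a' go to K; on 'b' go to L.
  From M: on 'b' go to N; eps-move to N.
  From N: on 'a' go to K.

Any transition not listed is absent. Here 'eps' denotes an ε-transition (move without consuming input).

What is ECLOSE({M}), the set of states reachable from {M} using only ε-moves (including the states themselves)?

Begin with {M}.
ε-move M → N; add N.

{M, N}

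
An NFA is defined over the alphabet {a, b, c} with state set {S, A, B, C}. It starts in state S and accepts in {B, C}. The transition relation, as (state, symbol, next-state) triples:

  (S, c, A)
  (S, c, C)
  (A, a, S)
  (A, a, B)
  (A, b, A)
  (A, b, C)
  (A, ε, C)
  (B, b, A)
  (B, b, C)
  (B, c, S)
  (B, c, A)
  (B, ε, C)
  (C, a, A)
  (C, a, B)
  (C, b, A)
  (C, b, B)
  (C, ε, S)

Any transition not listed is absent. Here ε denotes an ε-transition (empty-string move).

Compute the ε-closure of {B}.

{S, B, C}

Begin with {B}.
ε-move B → C; add C.
ε-move C → S; add S.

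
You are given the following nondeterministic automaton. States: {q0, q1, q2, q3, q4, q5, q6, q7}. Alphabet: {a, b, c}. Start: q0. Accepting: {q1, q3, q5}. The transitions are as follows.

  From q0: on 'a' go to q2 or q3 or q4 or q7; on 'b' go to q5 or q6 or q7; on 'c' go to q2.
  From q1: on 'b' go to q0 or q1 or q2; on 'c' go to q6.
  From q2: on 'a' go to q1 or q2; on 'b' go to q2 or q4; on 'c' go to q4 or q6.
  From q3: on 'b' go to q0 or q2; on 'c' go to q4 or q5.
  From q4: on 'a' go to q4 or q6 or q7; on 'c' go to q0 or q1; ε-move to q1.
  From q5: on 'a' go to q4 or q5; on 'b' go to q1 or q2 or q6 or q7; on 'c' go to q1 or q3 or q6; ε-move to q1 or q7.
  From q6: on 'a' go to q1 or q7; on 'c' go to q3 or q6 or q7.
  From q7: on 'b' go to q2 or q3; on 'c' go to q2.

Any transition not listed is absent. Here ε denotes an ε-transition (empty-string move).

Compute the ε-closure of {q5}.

{q1, q5, q7}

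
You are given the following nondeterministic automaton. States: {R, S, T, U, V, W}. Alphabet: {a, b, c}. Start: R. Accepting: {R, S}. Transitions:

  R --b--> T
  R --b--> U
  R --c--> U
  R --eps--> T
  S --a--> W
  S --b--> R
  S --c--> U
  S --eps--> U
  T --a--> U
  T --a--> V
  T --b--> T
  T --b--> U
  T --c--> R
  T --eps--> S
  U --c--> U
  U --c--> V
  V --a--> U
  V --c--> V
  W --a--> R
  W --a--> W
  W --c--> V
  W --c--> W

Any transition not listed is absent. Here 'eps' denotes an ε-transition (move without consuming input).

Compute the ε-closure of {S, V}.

Begin with {S, V}.
ε-move S → U; add U.

{S, U, V}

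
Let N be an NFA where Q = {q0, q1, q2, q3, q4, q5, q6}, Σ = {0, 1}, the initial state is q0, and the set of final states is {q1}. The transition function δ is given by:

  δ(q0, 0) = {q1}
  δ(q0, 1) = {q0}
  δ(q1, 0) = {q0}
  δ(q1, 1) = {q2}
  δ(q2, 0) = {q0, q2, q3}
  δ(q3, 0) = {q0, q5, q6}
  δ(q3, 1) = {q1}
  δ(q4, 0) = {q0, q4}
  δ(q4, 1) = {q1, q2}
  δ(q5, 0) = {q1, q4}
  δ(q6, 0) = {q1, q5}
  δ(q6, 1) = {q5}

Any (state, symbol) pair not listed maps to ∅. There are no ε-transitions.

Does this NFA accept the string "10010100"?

Start in {q0}.
Read '1': q0→{q0}; now {q0}.
Read '0': q0→{q1}; now {q1}.
Read '0': q1→{q0}; now {q0}.
Read '1': q0→{q0}; now {q0}.
Read '0': q0→{q1}; now {q1}.
Read '1': q1→{q2}; now {q2}.
Read '0': q2→{q0, q2, q3}; now {q0, q2, q3}.
Read '0': q0→{q1}, q2→{q0, q2, q3}, q3→{q0, q5, q6}; now {q0, q1, q2, q3, q5, q6}.
The final set {q0, q1, q2, q3, q5, q6} contains the accepting state q1.

Yes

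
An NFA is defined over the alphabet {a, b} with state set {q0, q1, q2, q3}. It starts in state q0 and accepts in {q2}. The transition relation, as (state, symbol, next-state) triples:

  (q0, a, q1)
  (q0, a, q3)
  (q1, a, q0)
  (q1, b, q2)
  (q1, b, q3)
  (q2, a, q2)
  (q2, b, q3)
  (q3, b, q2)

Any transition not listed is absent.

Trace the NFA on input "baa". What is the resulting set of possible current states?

∅

Start in {q0}.
Read 'b': q0→∅; now ∅.
The set is empty and remains empty for the remaining 2 symbols.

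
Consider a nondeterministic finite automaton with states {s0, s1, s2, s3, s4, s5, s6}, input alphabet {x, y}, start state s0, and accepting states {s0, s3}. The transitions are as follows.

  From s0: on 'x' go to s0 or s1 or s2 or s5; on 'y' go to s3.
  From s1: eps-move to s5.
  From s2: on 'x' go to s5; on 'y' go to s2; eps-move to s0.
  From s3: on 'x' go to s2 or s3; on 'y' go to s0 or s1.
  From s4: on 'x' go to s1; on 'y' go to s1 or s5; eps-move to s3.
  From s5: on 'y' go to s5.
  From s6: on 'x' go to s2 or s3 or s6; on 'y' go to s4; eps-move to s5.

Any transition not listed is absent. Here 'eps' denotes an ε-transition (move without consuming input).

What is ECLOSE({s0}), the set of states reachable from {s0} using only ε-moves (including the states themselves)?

Begin with {s0}.
No ε-moves leave this set, so the closure equals the set itself.

{s0}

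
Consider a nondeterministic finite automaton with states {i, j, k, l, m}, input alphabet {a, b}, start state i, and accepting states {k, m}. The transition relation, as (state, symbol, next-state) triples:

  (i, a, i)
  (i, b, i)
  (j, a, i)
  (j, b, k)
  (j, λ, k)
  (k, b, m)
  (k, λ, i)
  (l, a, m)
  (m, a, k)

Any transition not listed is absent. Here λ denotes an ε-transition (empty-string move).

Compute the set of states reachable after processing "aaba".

Start in {i}.
Read 'a': i→{i}; now {i}.
Read 'a': i→{i}; now {i}.
Read 'b': i→{i}; now {i}.
Read 'a': i→{i}; now {i}.

{i}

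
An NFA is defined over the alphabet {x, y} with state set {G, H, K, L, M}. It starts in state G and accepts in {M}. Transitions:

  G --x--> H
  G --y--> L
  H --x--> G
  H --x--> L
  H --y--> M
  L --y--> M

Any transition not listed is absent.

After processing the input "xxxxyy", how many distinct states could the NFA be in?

1

Start in {G}.
Read 'x': G→{H}; now {H}.
Read 'x': H→{G, L}; now {G, L}.
Read 'x': G→{H}, L→∅; now {H}.
Read 'x': H→{G, L}; now {G, L}.
Read 'y': G→{L}, L→{M}; now {L, M}.
Read 'y': L→{M}, M→∅; now {M}.
That set has 1 state.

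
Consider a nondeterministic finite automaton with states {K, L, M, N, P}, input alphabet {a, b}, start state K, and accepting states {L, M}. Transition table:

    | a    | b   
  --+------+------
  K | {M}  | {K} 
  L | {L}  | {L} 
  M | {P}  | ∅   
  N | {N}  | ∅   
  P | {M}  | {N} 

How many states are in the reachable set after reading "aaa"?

1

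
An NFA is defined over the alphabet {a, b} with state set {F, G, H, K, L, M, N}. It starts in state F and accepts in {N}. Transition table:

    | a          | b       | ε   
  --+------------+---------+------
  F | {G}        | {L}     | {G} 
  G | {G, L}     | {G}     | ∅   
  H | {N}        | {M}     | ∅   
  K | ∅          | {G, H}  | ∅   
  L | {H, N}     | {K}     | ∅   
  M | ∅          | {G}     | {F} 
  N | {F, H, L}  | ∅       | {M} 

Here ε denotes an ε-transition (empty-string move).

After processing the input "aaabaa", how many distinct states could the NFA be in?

6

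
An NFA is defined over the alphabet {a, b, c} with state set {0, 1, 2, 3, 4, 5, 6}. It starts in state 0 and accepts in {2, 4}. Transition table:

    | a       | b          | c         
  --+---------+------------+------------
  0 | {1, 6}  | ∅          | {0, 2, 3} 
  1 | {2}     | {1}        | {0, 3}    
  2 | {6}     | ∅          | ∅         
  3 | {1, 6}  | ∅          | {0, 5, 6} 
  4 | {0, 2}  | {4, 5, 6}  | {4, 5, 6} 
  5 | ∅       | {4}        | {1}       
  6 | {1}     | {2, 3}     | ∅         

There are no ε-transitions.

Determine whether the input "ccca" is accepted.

Yes

Start in {0}.
Read 'c': {0} → {0, 2, 3}.
Read 'c': {0, 2, 3} → {0, 2, 3, 5, 6}.
Read 'c': {0, 2, 3, 5, 6} → {0, 1, 2, 3, 5, 6}.
Read 'a': {0, 1, 2, 3, 5, 6} → {1, 2, 6}.
The final set {1, 2, 6} contains the accepting state 2.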